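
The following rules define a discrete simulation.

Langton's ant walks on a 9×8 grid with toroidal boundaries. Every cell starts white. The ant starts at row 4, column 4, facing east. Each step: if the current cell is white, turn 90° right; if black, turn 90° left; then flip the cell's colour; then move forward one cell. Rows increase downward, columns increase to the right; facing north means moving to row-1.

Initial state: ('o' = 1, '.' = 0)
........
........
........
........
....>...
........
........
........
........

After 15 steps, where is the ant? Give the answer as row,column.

k=0  ........
........
........
........
....>...
........
........
........
........
k=1  ........
........
........
........
....o...
....v...
........
........
........
k=2  ........
........
........
........
....o...
...<o...
........
........
........
k=3  ........
........
........
........
...^o...
...oo...
........
........
........
k=4  ........
........
........
........
...o>...
...oo...
........
........
........
k=5  ........
........
........
....^...
...o....
...oo...
........
........
........
k=6  ........
........
........
....o>..
...o....
...oo...
........
........
........
k=7  ........
........
........
....oo..
...o.v..
...oo...
........
........
........
k=8  ........
........
........
....oo..
...o<o..
...oo...
........
........
........
k=9  ........
........
........
....^o..
...ooo..
...oo...
........
........
........
k=10  ........
........
........
...<.o..
...ooo..
...oo...
........
........
........
k=11  ........
........
...^....
...o.o..
...ooo..
...oo...
........
........
........
k=12  ........
........
...o>...
...o.o..
...ooo..
...oo...
........
........
........
k=13  ........
........
...oo...
...ovo..
...ooo..
...oo...
........
........
........
k=14  ........
........
...oo...
...<oo..
...ooo..
...oo...
........
........
........
k=15  ........
........
...oo...
....oo..
...voo..
...oo...
........
........
........

4,3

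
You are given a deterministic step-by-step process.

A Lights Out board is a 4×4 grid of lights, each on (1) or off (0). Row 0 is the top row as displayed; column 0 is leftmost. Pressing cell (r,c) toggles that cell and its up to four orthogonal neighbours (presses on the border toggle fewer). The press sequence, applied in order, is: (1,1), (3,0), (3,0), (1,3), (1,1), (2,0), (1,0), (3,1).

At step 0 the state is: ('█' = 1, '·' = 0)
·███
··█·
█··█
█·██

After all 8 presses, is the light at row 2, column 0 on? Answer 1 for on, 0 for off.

1

gen 0: ·███
··█·
█··█
█·██
gen 1: ··██
██··
██·█
█·██
gen 2: ··██
██··
·█·█
·███
gen 3: ··██
██··
██·█
█·██
gen 4: ··█·
████
██··
█·██
gen 5: ·██·
···█
█···
█·██
gen 6: ·██·
█··█
·█··
··██
gen 7: ███·
·█·█
██··
··██
gen 8: ███·
·█·█
█···
██·█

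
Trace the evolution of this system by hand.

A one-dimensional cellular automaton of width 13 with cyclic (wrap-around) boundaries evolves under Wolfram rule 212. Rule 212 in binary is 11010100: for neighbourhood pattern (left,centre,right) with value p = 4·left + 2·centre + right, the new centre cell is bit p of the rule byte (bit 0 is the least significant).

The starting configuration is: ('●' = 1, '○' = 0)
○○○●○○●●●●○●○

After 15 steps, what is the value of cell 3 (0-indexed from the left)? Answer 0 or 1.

0

t=0: ○○○●○○●●●●○●○
t=1: ○○○●●○○●●●○●●
t=2: ●○○○●●○○●●○○●
t=3: ●●○○○●●○○●●○○
t=4: ○●●○○○●●○○●●○
t=5: ○○●●○○○●●○○●●
t=6: ●○○●●○○○●●○○●
t=7: ●●○○●●○○○●●○○
t=8: ○●●○○●●○○○●●○
t=9: ○○●●○○●●○○○●●
t=10: ●○○●●○○●●○○○●
t=11: ●●○○●●○○●●○○○
t=12: ○●●○○●●○○●●○○
t=13: ○○●●○○●●○○●●○
t=14: ○○○●●○○●●○○●●
t=15: ●○○○●●○○●●○○●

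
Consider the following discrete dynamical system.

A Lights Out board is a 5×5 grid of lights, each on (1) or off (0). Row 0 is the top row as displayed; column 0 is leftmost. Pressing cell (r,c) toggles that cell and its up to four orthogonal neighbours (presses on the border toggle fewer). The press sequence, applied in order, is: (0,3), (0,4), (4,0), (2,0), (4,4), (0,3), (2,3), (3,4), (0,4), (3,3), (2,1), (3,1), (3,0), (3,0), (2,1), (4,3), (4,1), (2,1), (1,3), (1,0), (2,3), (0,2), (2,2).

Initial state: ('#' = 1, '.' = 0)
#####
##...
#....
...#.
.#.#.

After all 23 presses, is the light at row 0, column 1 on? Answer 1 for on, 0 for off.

0

step 0: #####
##...
#....
...#.
.#.#.
step 1: ##...
##.#.
#....
...#.
.#.#.
step 2: ##.##
##.##
#....
...#.
.#.#.
step 3: ##.##
##.##
#....
#..#.
#..#.
step 4: ##.##
.#.##
.#...
...#.
#..#.
step 5: ##.##
.#.##
.#...
...##
#...#
step 6: ###..
.#..#
.#...
...##
#...#
step 7: ###..
.#.##
.####
....#
#...#
step 8: ###..
.#.##
.###.
...#.
#....
step 9: #####
.#.#.
.###.
...#.
#....
step 10: #####
.#.#.
.##..
..#.#
#..#.
step 11: #####
...#.
#....
.##.#
#..#.
step 12: #####
...#.
##...
#...#
##.#.
step 13: #####
...#.
.#...
.#..#
.#.#.
step 14: #####
...#.
##...
#...#
##.#.
step 15: #####
.#.#.
..#..
##..#
##.#.
step 16: #####
.#.#.
..#..
##.##
###.#
step 17: #####
.#.#.
..#..
#..##
....#
step 18: #####
...#.
##...
##.##
....#
step 19: ###.#
..#.#
##.#.
##.##
....#
step 20: .##.#
###.#
.#.#.
##.##
....#
step 21: .##.#
#####
.##.#
##..#
....#
step 22: ...##
##.##
.##.#
##..#
....#
step 23: ...##
#####
...##
###.#
....#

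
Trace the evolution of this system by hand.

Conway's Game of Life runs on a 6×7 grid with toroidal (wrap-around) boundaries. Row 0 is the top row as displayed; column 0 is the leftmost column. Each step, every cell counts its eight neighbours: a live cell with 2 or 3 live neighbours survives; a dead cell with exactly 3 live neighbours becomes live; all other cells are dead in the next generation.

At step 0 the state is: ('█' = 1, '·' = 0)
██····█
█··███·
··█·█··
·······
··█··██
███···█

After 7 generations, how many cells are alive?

15

[0] ██····█
█··███·
··█·█··
·······
··█··██
███···█
[1] ···██··
█·████·
····██·
···█·█·
··█··██
··█····
[2] ·█···█·
··█···█
··█····
···█···
··█████
··█·██·
[3] ·██████
·██····
··██···
·····█·
··█···█
·██····
[4] ····██·
█····█·
·███···
··██···
·██····
····█·█
[5] ····█··
·███·██
·█·██··
·······
·██····
···██··
[6] ·······
██···█·
██·███·
·█·█···
··██···
··███··
[7] ·████··
███··█·
···█·█·
██·····
·█·····
··█·█··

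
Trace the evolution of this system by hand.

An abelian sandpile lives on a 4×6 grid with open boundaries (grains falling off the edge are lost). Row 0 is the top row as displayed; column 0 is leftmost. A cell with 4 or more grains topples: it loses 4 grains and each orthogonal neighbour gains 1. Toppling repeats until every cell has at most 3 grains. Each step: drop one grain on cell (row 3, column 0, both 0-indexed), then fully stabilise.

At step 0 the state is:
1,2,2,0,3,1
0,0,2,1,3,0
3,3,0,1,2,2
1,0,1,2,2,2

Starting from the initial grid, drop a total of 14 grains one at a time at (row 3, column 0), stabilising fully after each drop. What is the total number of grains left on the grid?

37

gen 0: 1,2,2,0,3,1
0,0,2,1,3,0
3,3,0,1,2,2
1,0,1,2,2,2
gen 1: 1,2,2,0,3,1
0,0,2,1,3,0
3,3,0,1,2,2
2,0,1,2,2,2
gen 2: 1,2,2,0,3,1
0,0,2,1,3,0
3,3,0,1,2,2
3,0,1,2,2,2
gen 3: 1,2,2,0,3,1
1,1,2,1,3,0
1,0,1,1,2,2
1,2,1,2,2,2
gen 4: 1,2,2,0,3,1
1,1,2,1,3,0
1,0,1,1,2,2
2,2,1,2,2,2
gen 5: 1,2,2,0,3,1
1,1,2,1,3,0
1,0,1,1,2,2
3,2,1,2,2,2
gen 6: 1,2,2,0,3,1
1,1,2,1,3,0
2,0,1,1,2,2
0,3,1,2,2,2
gen 7: 1,2,2,0,3,1
1,1,2,1,3,0
2,0,1,1,2,2
1,3,1,2,2,2
gen 8: 1,2,2,0,3,1
1,1,2,1,3,0
2,0,1,1,2,2
2,3,1,2,2,2
gen 9: 1,2,2,0,3,1
1,1,2,1,3,0
2,0,1,1,2,2
3,3,1,2,2,2
gen 10: 1,2,2,0,3,1
1,1,2,1,3,0
3,1,1,1,2,2
1,0,2,2,2,2
gen 11: 1,2,2,0,3,1
1,1,2,1,3,0
3,1,1,1,2,2
2,0,2,2,2,2
gen 12: 1,2,2,0,3,1
1,1,2,1,3,0
3,1,1,1,2,2
3,0,2,2,2,2
gen 13: 1,2,2,0,3,1
2,1,2,1,3,0
0,2,1,1,2,2
1,1,2,2,2,2
gen 14: 1,2,2,0,3,1
2,1,2,1,3,0
0,2,1,1,2,2
2,1,2,2,2,2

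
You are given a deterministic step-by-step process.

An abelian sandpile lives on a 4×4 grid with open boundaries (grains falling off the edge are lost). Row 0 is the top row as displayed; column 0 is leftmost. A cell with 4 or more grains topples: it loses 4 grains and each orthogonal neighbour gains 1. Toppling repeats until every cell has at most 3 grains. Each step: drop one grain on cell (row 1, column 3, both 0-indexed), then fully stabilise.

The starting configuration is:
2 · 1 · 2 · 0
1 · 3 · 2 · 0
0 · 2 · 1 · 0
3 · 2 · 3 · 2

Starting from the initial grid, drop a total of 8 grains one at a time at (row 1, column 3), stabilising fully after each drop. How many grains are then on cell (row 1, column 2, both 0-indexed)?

1

t=0: 2 · 1 · 2 · 0
1 · 3 · 2 · 0
0 · 2 · 1 · 0
3 · 2 · 3 · 2
t=1: 2 · 1 · 2 · 0
1 · 3 · 2 · 1
0 · 2 · 1 · 0
3 · 2 · 3 · 2
t=2: 2 · 1 · 2 · 0
1 · 3 · 2 · 2
0 · 2 · 1 · 0
3 · 2 · 3 · 2
t=3: 2 · 1 · 2 · 0
1 · 3 · 2 · 3
0 · 2 · 1 · 0
3 · 2 · 3 · 2
t=4: 2 · 1 · 2 · 1
1 · 3 · 3 · 0
0 · 2 · 1 · 1
3 · 2 · 3 · 2
t=5: 2 · 1 · 2 · 1
1 · 3 · 3 · 1
0 · 2 · 1 · 1
3 · 2 · 3 · 2
t=6: 2 · 1 · 2 · 1
1 · 3 · 3 · 2
0 · 2 · 1 · 1
3 · 2 · 3 · 2
t=7: 2 · 1 · 2 · 1
1 · 3 · 3 · 3
0 · 2 · 1 · 1
3 · 2 · 3 · 2
t=8: 2 · 2 · 3 · 2
2 · 0 · 1 · 1
0 · 3 · 2 · 2
3 · 2 · 3 · 2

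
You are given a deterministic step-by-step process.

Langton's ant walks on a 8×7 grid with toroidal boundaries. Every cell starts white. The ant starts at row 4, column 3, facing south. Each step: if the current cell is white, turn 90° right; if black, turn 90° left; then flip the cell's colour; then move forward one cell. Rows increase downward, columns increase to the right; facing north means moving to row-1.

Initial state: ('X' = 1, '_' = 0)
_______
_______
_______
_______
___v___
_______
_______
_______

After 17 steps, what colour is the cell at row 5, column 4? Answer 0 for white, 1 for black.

1

t=0: _______
_______
_______
_______
___v___
_______
_______
_______
t=1: _______
_______
_______
_______
__<X___
_______
_______
_______
t=2: _______
_______
_______
__^____
__XX___
_______
_______
_______
t=3: _______
_______
_______
__X>___
__XX___
_______
_______
_______
t=4: _______
_______
_______
__XX___
__Xv___
_______
_______
_______
t=5: _______
_______
_______
__XX___
__X_>__
_______
_______
_______
t=6: _______
_______
_______
__XX___
__X_X__
____v__
_______
_______
t=7: _______
_______
_______
__XX___
__X_X__
___<X__
_______
_______
t=8: _______
_______
_______
__XX___
__X^X__
___XX__
_______
_______
t=9: _______
_______
_______
__XX___
__XX>__
___XX__
_______
_______
t=10: _______
_______
_______
__XX^__
__XX___
___XX__
_______
_______
t=11: _______
_______
_______
__XXX>_
__XX___
___XX__
_______
_______
t=12: _______
_______
_______
__XXXX_
__XX_v_
___XX__
_______
_______
t=13: _______
_______
_______
__XXXX_
__XX<X_
___XX__
_______
_______
t=14: _______
_______
_______
__XX^X_
__XXXX_
___XX__
_______
_______
t=15: _______
_______
_______
__X<_X_
__XXXX_
___XX__
_______
_______
t=16: _______
_______
_______
__X__X_
__XvXX_
___XX__
_______
_______
t=17: _______
_______
_______
__X__X_
__X_>X_
___XX__
_______
_______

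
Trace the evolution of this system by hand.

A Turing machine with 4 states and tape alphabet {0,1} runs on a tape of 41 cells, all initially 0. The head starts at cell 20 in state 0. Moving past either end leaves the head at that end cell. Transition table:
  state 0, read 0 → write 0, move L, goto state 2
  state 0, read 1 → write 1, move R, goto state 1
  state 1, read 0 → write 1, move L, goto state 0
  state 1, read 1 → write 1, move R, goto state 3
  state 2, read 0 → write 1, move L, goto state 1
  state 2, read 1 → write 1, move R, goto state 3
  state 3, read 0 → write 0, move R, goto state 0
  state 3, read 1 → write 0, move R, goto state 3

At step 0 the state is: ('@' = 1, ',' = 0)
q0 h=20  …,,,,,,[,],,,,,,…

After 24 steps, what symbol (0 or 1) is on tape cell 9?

1

[0] q0 h=20  …,,,,,,[,],,,,,,…
[1] q2 h=19  …,,,,,,[,],,,,,,…
[2] q1 h=18  …,,,,,,[,]@,,,,,…
[3] q0 h=17  …,,,,,,[,]@@,,,,…
[4] q2 h=16  …,,,,,,[,],@@,,,…
[5] q1 h=15  …,,,,,,[,]@,@@,,…
[6] q0 h=14  …,,,,,,[,]@@,@@,…
[7] q2 h=13  …,,,,,,[,],@@,@@…
[8] q1 h=12  …,,,,,,[,]@,@@,@…
[9] q0 h=11  …,,,,,,[,]@@,@@,…
[10] q2 h=10  …,,,,,,[,],@@,@@…
[11] q1 h= 9  …,,,,,,[,]@,@@,@…
[12] q0 h= 8  …,,,,,,[,]@@,@@,…
[13] q2 h= 7  …,,,,,,[,],@@,@@…
[14] q1 h= 6  |,,,,,,[,]@,@@,@…
[15] q0 h= 5  |,,,,,[,]@@,@@,…
[16] q2 h= 4  |,,,,[,],@@,@@…
[17] q1 h= 3  |,,,[,]@,@@,@…
[18] q0 h= 2  |,,[,]@@,@@,…
[19] q2 h= 1  |,[,],@@,@@…
[20] q1 h= 0  |[,]@,@@,@…
[21] q0 h= 0  |[@]@,@@,@…
[22] q1 h= 1  |@[@],@@,@@…
[23] q3 h= 2  |@@[,]@@,@@,…
[24] q0 h= 3  |@@,[@]@,@@,@…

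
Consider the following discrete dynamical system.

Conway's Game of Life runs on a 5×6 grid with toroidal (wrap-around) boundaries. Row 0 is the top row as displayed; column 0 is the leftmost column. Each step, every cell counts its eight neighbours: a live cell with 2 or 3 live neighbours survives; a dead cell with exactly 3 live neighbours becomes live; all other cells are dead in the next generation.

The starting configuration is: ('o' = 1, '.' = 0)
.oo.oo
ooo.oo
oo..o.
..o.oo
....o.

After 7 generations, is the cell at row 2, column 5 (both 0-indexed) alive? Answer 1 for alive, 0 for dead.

gen 0: .oo.oo
ooo.oo
oo..o.
..o.oo
....o.
gen 1: ..o...
......
......
oo..o.
ooo...
gen 2: ..o...
......
......
o.o..o
o.oo.o
gen 3: .ooo..
......
......
o.oooo
o.oooo
gen 4: oo...o
..o...
...ooo
o.o...
......
gen 5: oo....
.ooo..
.ooooo
...ooo
.....o
gen 6: oo....
.....o
.o...o
......
.....o
gen 7: o....o
.o...o
o.....
o.....
o.....

0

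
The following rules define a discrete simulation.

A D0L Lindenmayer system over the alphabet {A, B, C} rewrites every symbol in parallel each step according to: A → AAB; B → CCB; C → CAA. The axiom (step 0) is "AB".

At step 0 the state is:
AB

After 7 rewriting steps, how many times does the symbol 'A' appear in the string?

0) AB
1) AABCCB
2) AABAABCCBCAACAACCB
3) AABAABCCBAABAABCCBCAACAACCBCAAAABAABCAAAABAABCAACAACCB
4) AABAABCCBAABAABCCBCAACAACCBAABAABCCBAABAABCCBCAACAACCBCAAA…BCCBCAAAABAABAABAABCCBAABAABCCBCAAAABAABCAAAABAABCAACAACCB  (len 162)
5) AABAABCCBAABAABCCBCAACAACCBAABAABCCBAABAABCCBCAACAACCBCAAA…BCCBCAAAABAABAABAABCCBAABAABCCBCAAAABAABCAAAABAABCAACAACCB  (len 486)
6) AABAABCCBAABAABCCBCAACAACCBAABAABCCBAABAABCCBCAACAACCBCAAA…BCCBCAAAABAABAABAABCCBAABAABCCBCAAAABAABCAAAABAABCAACAACCB  (len 1458)
7) AABAABCCBAABAABCCBCAACAACCBAABAABCCBAABAABCCBCAACAACCBCAAA…BCCBCAAAABAABAABAABCCBAABAABCCBCAAAABAABCAAAABAABCAACAACCB  (len 4374)

2180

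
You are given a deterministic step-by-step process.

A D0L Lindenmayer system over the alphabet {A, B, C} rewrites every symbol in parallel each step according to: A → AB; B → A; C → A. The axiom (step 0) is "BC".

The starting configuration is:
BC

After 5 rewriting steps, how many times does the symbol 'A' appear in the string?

t=0: BC
t=1: AA
t=2: ABAB
t=3: ABAABA
t=4: ABAABABAAB
t=5: ABAABABAABAABABA

10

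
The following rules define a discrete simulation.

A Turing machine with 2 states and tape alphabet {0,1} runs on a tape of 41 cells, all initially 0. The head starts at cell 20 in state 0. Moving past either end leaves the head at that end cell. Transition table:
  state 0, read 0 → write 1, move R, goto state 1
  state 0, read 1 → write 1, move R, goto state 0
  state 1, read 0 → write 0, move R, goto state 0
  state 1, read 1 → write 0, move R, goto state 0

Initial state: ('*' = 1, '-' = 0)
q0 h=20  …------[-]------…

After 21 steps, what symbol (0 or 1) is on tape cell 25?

0

k=0  q0 h=20  …------[-]------…
k=1  q1 h=21  …-----*[-]------…
k=2  q0 h=22  …----*-[-]------…
k=3  q1 h=23  …---*-*[-]------…
k=4  q0 h=24  …--*-*-[-]------…
k=5  q1 h=25  …-*-*-*[-]------…
k=6  q0 h=26  …*-*-*-[-]------…
k=7  q1 h=27  …-*-*-*[-]------…
k=8  q0 h=28  …*-*-*-[-]------…
k=9  q1 h=29  …-*-*-*[-]------…
k=10  q0 h=30  …*-*-*-[-]------…
k=11  q1 h=31  …-*-*-*[-]------…
k=12  q0 h=32  …*-*-*-[-]------…
k=13  q1 h=33  …-*-*-*[-]------…
k=14  q0 h=34  …*-*-*-[-]------|
k=15  q1 h=35  …-*-*-*[-]-----|
k=16  q0 h=36  …*-*-*-[-]----|
k=17  q1 h=37  …-*-*-*[-]---|
k=18  q0 h=38  …*-*-*-[-]--|
k=19  q1 h=39  …-*-*-*[-]-|
k=20  q0 h=40  …*-*-*-[-]|
k=21  q1 h=40  …*-*-*-[*]|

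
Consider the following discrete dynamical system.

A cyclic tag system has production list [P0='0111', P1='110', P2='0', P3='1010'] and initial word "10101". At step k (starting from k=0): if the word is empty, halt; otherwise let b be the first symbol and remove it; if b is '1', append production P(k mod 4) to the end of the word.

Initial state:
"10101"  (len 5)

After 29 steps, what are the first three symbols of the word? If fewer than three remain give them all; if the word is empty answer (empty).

111

[0] "10101"  (len 5)
[1] "01010111"  (len 8)
[2] "1010111"  (len 7)
[3] "0101110"  (len 7)
[4] "101110"  (len 6)
[5] "011100111"  (len 9)
[6] "11100111"  (len 8)
[7] "11001110"  (len 8)
[8] "10011101010"  (len 11)
[9] "00111010100111"  (len 14)
[10] "0111010100111"  (len 13)
[11] "111010100111"  (len 12)
[12] "110101001111010"  (len 15)
[13] "101010011110100111"  (len 18)
[14] "01010011110100111110"  (len 20)
[15] "1010011110100111110"  (len 19)
[16] "0100111101001111101010"  (len 22)
[17] "100111101001111101010"  (len 21)
[18] "00111101001111101010110"  (len 23)
[19] "0111101001111101010110"  (len 22)
[20] "111101001111101010110"  (len 21)
[21] "111010011111010101100111"  (len 24)
[22] "11010011111010101100111110"  (len 26)
[23] "10100111110101011001111100"  (len 26)
[24] "01001111101010110011111001010"  (len 29)
[25] "1001111101010110011111001010"  (len 28)
[26] "001111101010110011111001010110"  (len 30)
[27] "01111101010110011111001010110"  (len 29)
[28] "1111101010110011111001010110"  (len 28)
[29] "1111010101100111110010101100111"  (len 31)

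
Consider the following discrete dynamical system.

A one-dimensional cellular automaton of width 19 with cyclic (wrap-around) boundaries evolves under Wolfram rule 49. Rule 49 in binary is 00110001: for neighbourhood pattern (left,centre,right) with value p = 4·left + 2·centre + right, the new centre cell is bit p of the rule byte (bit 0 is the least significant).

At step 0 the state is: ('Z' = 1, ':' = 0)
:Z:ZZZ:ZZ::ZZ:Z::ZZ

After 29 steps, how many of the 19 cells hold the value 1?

0) :Z:ZZZ:ZZ::ZZ:Z::ZZ
1) Z:Z:::Z::Z:::Z:Z:::
2) :Z:ZZ::Z::ZZ::Z:ZZ:
3) ::Z::Z::Z:::Z::Z::Z
4) Z::Z::Z::ZZ::Z::Z::
5) :Z::Z::Z:::Z::Z::Z:
6) ::Z::Z::ZZ::Z::Z::Z
7) Z::Z::Z:::Z::Z::Z::
8) :Z::Z::ZZ::Z::Z::Z:
9) ::Z::Z:::Z::Z::Z::Z
10) Z::Z::ZZ::Z::Z::Z::
11) :Z::Z:::Z::Z::Z::Z:
12) ::Z::ZZ::Z::Z::Z::Z
13) Z::Z:::Z::Z::Z::Z::
14) :Z::ZZ::Z::Z::Z::Z:
15) ::Z:::Z::Z::Z::Z::Z
16) Z::ZZ::Z::Z::Z::Z::
17) :Z:::Z::Z::Z::Z::Z:
18) ::ZZ::Z::Z::Z::Z::Z
19) Z:::Z::Z::Z::Z::Z::
20) :ZZ::Z::Z::Z::Z::Z:
21) :::Z::Z::Z::Z::Z::Z
22) ZZ::Z::Z::Z::Z::Z::
23) ::Z::Z::Z::Z::Z::Z:
24) Z::Z::Z::Z::Z::Z::Z
25) :Z::Z::Z::Z::Z::Z::
26) ::Z::Z::Z::Z::Z::ZZ
27) Z::Z::Z::Z::Z::Z:::
28) :Z::Z::Z::Z::Z::ZZ:
29) ::Z::Z::Z::Z::Z:::Z

6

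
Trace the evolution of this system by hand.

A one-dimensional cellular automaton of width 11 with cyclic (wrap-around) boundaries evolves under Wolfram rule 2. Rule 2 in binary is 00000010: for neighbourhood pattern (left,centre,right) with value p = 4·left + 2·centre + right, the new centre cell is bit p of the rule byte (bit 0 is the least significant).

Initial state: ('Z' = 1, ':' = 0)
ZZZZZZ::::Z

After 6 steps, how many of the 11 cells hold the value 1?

gen 0: ZZZZZZ::::Z
gen 1: :::::::::Z:
gen 2: ::::::::Z::
gen 3: :::::::Z:::
gen 4: ::::::Z::::
gen 5: :::::Z:::::
gen 6: ::::Z::::::

1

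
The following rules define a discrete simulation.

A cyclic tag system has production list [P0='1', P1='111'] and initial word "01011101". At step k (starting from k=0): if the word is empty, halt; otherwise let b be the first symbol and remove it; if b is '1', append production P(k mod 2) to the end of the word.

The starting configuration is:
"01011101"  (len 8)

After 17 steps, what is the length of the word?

[0] "01011101"  (len 8)
[1] "1011101"  (len 7)
[2] "011101111"  (len 9)
[3] "11101111"  (len 8)
[4] "1101111111"  (len 10)
[5] "1011111111"  (len 10)
[6] "011111111111"  (len 12)
[7] "11111111111"  (len 11)
[8] "1111111111111"  (len 13)
[9] "1111111111111"  (len 13)
[10] "111111111111111"  (len 15)
[11] "111111111111111"  (len 15)
[12] "11111111111111111"  (len 17)
[13] "11111111111111111"  (len 17)
[14] "1111111111111111111"  (len 19)
[15] "1111111111111111111"  (len 19)
[16] "111111111111111111111"  (len 21)
[17] "111111111111111111111"  (len 21)

21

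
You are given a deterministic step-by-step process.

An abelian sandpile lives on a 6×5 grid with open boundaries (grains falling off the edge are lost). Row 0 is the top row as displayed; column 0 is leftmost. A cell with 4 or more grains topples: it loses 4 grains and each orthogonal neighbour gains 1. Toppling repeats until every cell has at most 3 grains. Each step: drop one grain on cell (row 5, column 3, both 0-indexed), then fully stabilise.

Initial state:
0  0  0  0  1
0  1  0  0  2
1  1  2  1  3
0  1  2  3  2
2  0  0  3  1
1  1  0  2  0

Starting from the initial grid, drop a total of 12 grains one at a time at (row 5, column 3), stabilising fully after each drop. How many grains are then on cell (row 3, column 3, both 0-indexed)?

0

step 0: 0  0  0  0  1
0  1  0  0  2
1  1  2  1  3
0  1  2  3  2
2  0  0  3  1
1  1  0  2  0
step 1: 0  0  0  0  1
0  1  0  0  2
1  1  2  1  3
0  1  2  3  2
2  0  0  3  1
1  1  0  3  0
step 2: 0  0  0  0  1
0  1  0  0  2
1  1  2  2  3
0  1  3  0  3
2  0  1  1  2
1  1  1  1  1
step 3: 0  0  0  0  1
0  1  0  0  2
1  1  2  2  3
0  1  3  0  3
2  0  1  1  2
1  1  1  2  1
step 4: 0  0  0  0  1
0  1  0  0  2
1  1  2  2  3
0  1  3  0  3
2  0  1  1  2
1  1  1  3  1
step 5: 0  0  0  0  1
0  1  0  0  2
1  1  2  2  3
0  1  3  0  3
2  0  1  2  2
1  1  2  0  2
step 6: 0  0  0  0  1
0  1  0  0  2
1  1  2  2  3
0  1  3  0  3
2  0  1  2  2
1  1  2  1  2
step 7: 0  0  0  0  1
0  1  0  0  2
1  1  2  2  3
0  1  3  0  3
2  0  1  2  2
1  1  2  2  2
step 8: 0  0  0  0  1
0  1  0  0  2
1  1  2  2  3
0  1  3  0  3
2  0  1  2  2
1  1  2  3  2
step 9: 0  0  0  0  1
0  1  0  0  2
1  1  2  2  3
0  1  3  0  3
2  0  1  3  2
1  1  3  0  3
step 10: 0  0  0  0  1
0  1  0  0  2
1  1  2  2  3
0  1  3  0  3
2  0  1  3  2
1  1  3  1  3
step 11: 0  0  0  0  1
0  1  0  0  2
1  1  2  2  3
0  1  3  0  3
2  0  1  3  2
1  1  3  2  3
step 12: 0  0  0  0  1
0  1  0  0  2
1  1  2  2  3
0  1  3  0  3
2  0  1  3  2
1  1  3  3  3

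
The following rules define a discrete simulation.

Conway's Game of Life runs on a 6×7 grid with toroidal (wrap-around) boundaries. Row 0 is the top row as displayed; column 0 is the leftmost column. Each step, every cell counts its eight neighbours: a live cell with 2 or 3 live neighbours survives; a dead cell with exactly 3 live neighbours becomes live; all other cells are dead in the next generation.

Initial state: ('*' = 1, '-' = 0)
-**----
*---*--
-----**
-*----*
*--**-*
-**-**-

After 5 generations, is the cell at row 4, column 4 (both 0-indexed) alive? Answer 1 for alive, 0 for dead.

gen 0: -**----
*---*--
-----**
-*----*
*--**-*
-**-**-
gen 1: *-*-**-
**---**
-----**
----*--
---**-*
----***
gen 2: ---*---
-*-----
----*--
---**-*
---*--*
*------
gen 3: -------
-------
---***-
---**--
*--****
-------
gen 4: -------
----*--
---*-*-
--*----
---*-**
----***
gen 5: ----*--
----*--
---**--
--**-**
---*--*
----*-*

0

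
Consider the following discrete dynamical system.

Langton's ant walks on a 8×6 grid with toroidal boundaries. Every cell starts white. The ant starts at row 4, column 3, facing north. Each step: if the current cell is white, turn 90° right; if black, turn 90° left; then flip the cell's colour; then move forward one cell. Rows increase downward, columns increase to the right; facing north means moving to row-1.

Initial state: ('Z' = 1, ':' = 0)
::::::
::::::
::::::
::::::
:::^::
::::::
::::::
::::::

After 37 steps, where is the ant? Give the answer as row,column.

k=0  ::::::
::::::
::::::
::::::
:::^::
::::::
::::::
::::::
k=1  ::::::
::::::
::::::
::::::
:::Z>:
::::::
::::::
::::::
k=2  ::::::
::::::
::::::
::::::
:::ZZ:
::::v:
::::::
::::::
k=3  ::::::
::::::
::::::
::::::
:::ZZ:
:::<Z:
::::::
::::::
k=4  ::::::
::::::
::::::
::::::
:::^Z:
:::ZZ:
::::::
::::::
k=5  ::::::
::::::
::::::
::::::
::<:Z:
:::ZZ:
::::::
::::::
k=6  ::::::
::::::
::::::
::^:::
::Z:Z:
:::ZZ:
::::::
::::::
k=7  ::::::
::::::
::::::
::Z>::
::Z:Z:
:::ZZ:
::::::
::::::
k=8  ::::::
::::::
::::::
::ZZ::
::ZvZ:
:::ZZ:
::::::
::::::
k=9  ::::::
::::::
::::::
::ZZ::
::<ZZ:
:::ZZ:
::::::
::::::
k=10  ::::::
::::::
::::::
::ZZ::
:::ZZ:
::vZZ:
::::::
::::::
k=11  ::::::
::::::
::::::
::ZZ::
:::ZZ:
:<ZZZ:
::::::
::::::
k=12  ::::::
::::::
::::::
::ZZ::
:^:ZZ:
:ZZZZ:
::::::
::::::
k=13  ::::::
::::::
::::::
::ZZ::
:Z>ZZ:
:ZZZZ:
::::::
::::::
k=14  ::::::
::::::
::::::
::ZZ::
:ZZZZ:
:ZvZZ:
::::::
::::::
k=15  ::::::
::::::
::::::
::ZZ::
:ZZZZ:
:Z:>Z:
::::::
::::::
k=16  ::::::
::::::
::::::
::ZZ::
:ZZ^Z:
:Z::Z:
::::::
::::::
k=17  ::::::
::::::
::::::
::ZZ::
:Z<:Z:
:Z::Z:
::::::
::::::
k=18  ::::::
::::::
::::::
::ZZ::
:Z::Z:
:Zv:Z:
::::::
::::::
k=19  ::::::
::::::
::::::
::ZZ::
:Z::Z:
:<Z:Z:
::::::
::::::
k=20  ::::::
::::::
::::::
::ZZ::
:Z::Z:
::Z:Z:
:v::::
::::::
k=21  ::::::
::::::
::::::
::ZZ::
:Z::Z:
::Z:Z:
<Z::::
::::::
k=22  ::::::
::::::
::::::
::ZZ::
:Z::Z:
^:Z:Z:
ZZ::::
::::::
k=23  ::::::
::::::
::::::
::ZZ::
:Z::Z:
Z>Z:Z:
ZZ::::
::::::
k=24  ::::::
::::::
::::::
::ZZ::
:Z::Z:
ZZZ:Z:
Zv::::
::::::
k=25  ::::::
::::::
::::::
::ZZ::
:Z::Z:
ZZZ:Z:
Z:>:::
::::::
k=26  ::::::
::::::
::::::
::ZZ::
:Z::Z:
ZZZ:Z:
Z:Z:::
::v:::
k=27  ::::::
::::::
::::::
::ZZ::
:Z::Z:
ZZZ:Z:
Z:Z:::
:<Z:::
k=28  ::::::
::::::
::::::
::ZZ::
:Z::Z:
ZZZ:Z:
Z^Z:::
:ZZ:::
k=29  ::::::
::::::
::::::
::ZZ::
:Z::Z:
ZZZ:Z:
ZZ>:::
:ZZ:::
k=30  ::::::
::::::
::::::
::ZZ::
:Z::Z:
ZZ^:Z:
ZZ::::
:ZZ:::
k=31  ::::::
::::::
::::::
::ZZ::
:Z::Z:
Z<::Z:
ZZ::::
:ZZ:::
k=32  ::::::
::::::
::::::
::ZZ::
:Z::Z:
Z:::Z:
Zv::::
:ZZ:::
k=33  ::::::
::::::
::::::
::ZZ::
:Z::Z:
Z:::Z:
Z:>:::
:ZZ:::
k=34  ::::::
::::::
::::::
::ZZ::
:Z::Z:
Z:::Z:
Z:Z:::
:Zv:::
k=35  ::::::
::::::
::::::
::ZZ::
:Z::Z:
Z:::Z:
Z:Z:::
:Z:>::
k=36  :::v::
::::::
::::::
::ZZ::
:Z::Z:
Z:::Z:
Z:Z:::
:Z:Z::
k=37  ::<Z::
::::::
::::::
::ZZ::
:Z::Z:
Z:::Z:
Z:Z:::
:Z:Z::

0,2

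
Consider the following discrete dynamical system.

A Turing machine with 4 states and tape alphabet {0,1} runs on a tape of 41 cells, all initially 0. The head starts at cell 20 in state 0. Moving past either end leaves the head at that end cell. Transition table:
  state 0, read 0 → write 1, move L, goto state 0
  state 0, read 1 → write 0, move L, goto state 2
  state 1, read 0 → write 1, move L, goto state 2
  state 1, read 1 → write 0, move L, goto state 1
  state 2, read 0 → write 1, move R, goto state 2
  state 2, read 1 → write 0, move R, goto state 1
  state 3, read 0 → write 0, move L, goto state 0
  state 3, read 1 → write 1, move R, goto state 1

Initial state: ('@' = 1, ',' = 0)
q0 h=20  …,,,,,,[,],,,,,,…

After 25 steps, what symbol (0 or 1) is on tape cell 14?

1

gen 0: q0 h=20  …,,,,,,[,],,,,,,…
gen 1: q0 h=19  …,,,,,,[,]@,,,,,…
gen 2: q0 h=18  …,,,,,,[,]@@,,,,…
gen 3: q0 h=17  …,,,,,,[,]@@@,,,…
gen 4: q0 h=16  …,,,,,,[,]@@@@,,…
gen 5: q0 h=15  …,,,,,,[,]@@@@@,…
gen 6: q0 h=14  …,,,,,,[,]@@@@@@…
gen 7: q0 h=13  …,,,,,,[,]@@@@@@…
gen 8: q0 h=12  …,,,,,,[,]@@@@@@…
gen 9: q0 h=11  …,,,,,,[,]@@@@@@…
gen 10: q0 h=10  …,,,,,,[,]@@@@@@…
gen 11: q0 h= 9  …,,,,,,[,]@@@@@@…
gen 12: q0 h= 8  …,,,,,,[,]@@@@@@…
gen 13: q0 h= 7  …,,,,,,[,]@@@@@@…
gen 14: q0 h= 6  |,,,,,,[,]@@@@@@…
gen 15: q0 h= 5  |,,,,,[,]@@@@@@…
gen 16: q0 h= 4  |,,,,[,]@@@@@@…
gen 17: q0 h= 3  |,,,[,]@@@@@@…
gen 18: q0 h= 2  |,,[,]@@@@@@…
gen 19: q0 h= 1  |,[,]@@@@@@…
gen 20: q0 h= 0  |[,]@@@@@@…
gen 21: q0 h= 0  |[@]@@@@@@…
gen 22: q2 h= 0  |[,]@@@@@@…
gen 23: q2 h= 1  |@[@]@@@@@@…
gen 24: q1 h= 2  |@,[@]@@@@@@…
gen 25: q1 h= 1  |@[,],@@@@@…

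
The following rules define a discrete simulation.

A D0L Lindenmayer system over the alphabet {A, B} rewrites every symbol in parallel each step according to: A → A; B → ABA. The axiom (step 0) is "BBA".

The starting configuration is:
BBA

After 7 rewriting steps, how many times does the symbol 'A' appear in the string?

k=0  BBA
k=1  ABAABAA
k=2  AABAAAABAAA
k=3  AAABAAAAAABAAAA
k=4  AAAABAAAAAAAABAAAAA
k=5  AAAAABAAAAAAAAAABAAAAAA
k=6  AAAAAABAAAAAAAAAAAABAAAAAAA
k=7  AAAAAAABAAAAAAAAAAAAAABAAAAAAAA

29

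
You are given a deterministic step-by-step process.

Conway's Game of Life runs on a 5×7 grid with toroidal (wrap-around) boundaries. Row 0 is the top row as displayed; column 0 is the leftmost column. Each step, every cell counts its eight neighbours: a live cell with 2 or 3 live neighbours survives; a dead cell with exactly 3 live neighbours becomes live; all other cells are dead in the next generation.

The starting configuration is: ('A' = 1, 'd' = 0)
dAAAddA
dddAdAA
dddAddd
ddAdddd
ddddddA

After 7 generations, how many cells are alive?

15

0) dAAAddA
dddAdAA
dddAddd
ddAdddd
ddddddA
1) ddAAAdA
AddAdAA
ddAAAdd
ddddddd
AAdAddd
2) ddddddd
AAddddA
ddAAAAA
dAddAdd
AAdAAdd
3) ddAdddA
AAAAAdA
ddAAAdA
dAddddA
AAAAAdd
4) ddddddA
ddddAdA
ddddAdA
ddddddA
dddAdAA
5) AdddAdA
AdddddA
AdddddA
AdddAdA
AddddAA
6) dAddddd
dAddddd
dAddddd
dAddddd
dAddAdd
7) AAAdddd
AAAdddd
AAAdddd
AAAdddd
AAAdddd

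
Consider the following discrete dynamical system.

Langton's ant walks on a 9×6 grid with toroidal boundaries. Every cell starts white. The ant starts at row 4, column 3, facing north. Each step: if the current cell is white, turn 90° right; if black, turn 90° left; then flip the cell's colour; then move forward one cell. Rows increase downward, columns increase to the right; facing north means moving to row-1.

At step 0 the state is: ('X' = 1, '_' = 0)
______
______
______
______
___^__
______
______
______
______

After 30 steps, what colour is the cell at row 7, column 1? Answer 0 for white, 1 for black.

t=0: ______
______
______
______
___^__
______
______
______
______
t=1: ______
______
______
______
___X>_
______
______
______
______
t=2: ______
______
______
______
___XX_
____v_
______
______
______
t=3: ______
______
______
______
___XX_
___<X_
______
______
______
t=4: ______
______
______
______
___^X_
___XX_
______
______
______
t=5: ______
______
______
______
__<_X_
___XX_
______
______
______
t=6: ______
______
______
__^___
__X_X_
___XX_
______
______
______
t=7: ______
______
______
__X>__
__X_X_
___XX_
______
______
______
t=8: ______
______
______
__XX__
__XvX_
___XX_
______
______
______
t=9: ______
______
______
__XX__
__<XX_
___XX_
______
______
______
t=10: ______
______
______
__XX__
___XX_
__vXX_
______
______
______
t=11: ______
______
______
__XX__
___XX_
_<XXX_
______
______
______
t=12: ______
______
______
__XX__
_^_XX_
_XXXX_
______
______
______
t=13: ______
______
______
__XX__
_X>XX_
_XXXX_
______
______
______
t=14: ______
______
______
__XX__
_XXXX_
_XvXX_
______
______
______
t=15: ______
______
______
__XX__
_XXXX_
_X_>X_
______
______
______
t=16: ______
______
______
__XX__
_XX^X_
_X__X_
______
______
______
t=17: ______
______
______
__XX__
_X<_X_
_X__X_
______
______
______
t=18: ______
______
______
__XX__
_X__X_
_Xv_X_
______
______
______
t=19: ______
______
______
__XX__
_X__X_
_<X_X_
______
______
______
t=20: ______
______
______
__XX__
_X__X_
__X_X_
_v____
______
______
t=21: ______
______
______
__XX__
_X__X_
__X_X_
<X____
______
______
t=22: ______
______
______
__XX__
_X__X_
^_X_X_
XX____
______
______
t=23: ______
______
______
__XX__
_X__X_
X>X_X_
XX____
______
______
t=24: ______
______
______
__XX__
_X__X_
XXX_X_
Xv____
______
______
t=25: ______
______
______
__XX__
_X__X_
XXX_X_
X_>___
______
______
t=26: ______
______
______
__XX__
_X__X_
XXX_X_
X_X___
__v___
______
t=27: ______
______
______
__XX__
_X__X_
XXX_X_
X_X___
_<X___
______
t=28: ______
______
______
__XX__
_X__X_
XXX_X_
X^X___
_XX___
______
t=29: ______
______
______
__XX__
_X__X_
XXX_X_
XX>___
_XX___
______
t=30: ______
______
______
__XX__
_X__X_
XX^_X_
XX____
_XX___
______

1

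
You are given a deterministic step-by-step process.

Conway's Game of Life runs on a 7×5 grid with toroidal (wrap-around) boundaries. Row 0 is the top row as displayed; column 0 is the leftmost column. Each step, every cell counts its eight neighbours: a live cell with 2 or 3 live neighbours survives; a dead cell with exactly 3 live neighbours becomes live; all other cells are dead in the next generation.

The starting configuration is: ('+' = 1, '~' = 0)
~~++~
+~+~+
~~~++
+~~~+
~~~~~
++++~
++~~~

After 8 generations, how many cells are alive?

9

0) ~~++~
+~+~+
~~~++
+~~~+
~~~~~
++++~
++~~~
1) ~~++~
+++~~
~+~~~
+~~++
~~++~
+~+~+
+~~~~
2) +~+++
+~~+~
~~~+~
++~++
~~+~~
+~+~+
+~+~~
3) +~+~~
++~~~
~+~+~
++~++
~~+~~
+~+~+
~~+~~
4) +~+~~
+~~~+
~~~+~
++~++
~~+~~
~~+~~
+~+~+
5) ~~~~~
++~++
~+++~
++~++
+~+~+
~~+~~
+~+~+
6) ~~+~~
++~++
~~~~~
~~~~~
~~+~~
~~+~~
~+~+~
7) ~~~~~
+++++
+~~~+
~~~~~
~~~~~
~+++~
~+~+~
8) ~~~~~
~+++~
~~+~~
~~~~~
~~+~~
~+~+~
~+~+~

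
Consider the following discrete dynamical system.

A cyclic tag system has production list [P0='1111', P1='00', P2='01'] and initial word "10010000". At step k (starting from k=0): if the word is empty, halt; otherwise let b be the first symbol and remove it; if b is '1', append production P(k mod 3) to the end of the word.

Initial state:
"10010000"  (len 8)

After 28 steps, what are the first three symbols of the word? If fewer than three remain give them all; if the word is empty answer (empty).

110

step 0: "10010000"  (len 8)
step 1: "00100001111"  (len 11)
step 2: "0100001111"  (len 10)
step 3: "100001111"  (len 9)
step 4: "000011111111"  (len 12)
step 5: "00011111111"  (len 11)
step 6: "0011111111"  (len 10)
step 7: "011111111"  (len 9)
step 8: "11111111"  (len 8)
step 9: "111111101"  (len 9)
step 10: "111111011111"  (len 12)
step 11: "1111101111100"  (len 13)
step 12: "11110111110001"  (len 14)
step 13: "11101111100011111"  (len 17)
step 14: "110111110001111100"  (len 18)
step 15: "1011111000111110001"  (len 19)
step 16: "0111110001111100011111"  (len 22)
step 17: "111110001111100011111"  (len 21)
step 18: "1111000111110001111101"  (len 22)
step 19: "1110001111100011111011111"  (len 25)
step 20: "11000111110001111101111100"  (len 26)
step 21: "100011111000111110111110001"  (len 27)
step 22: "000111110001111101111100011111"  (len 30)
step 23: "00111110001111101111100011111"  (len 29)
step 24: "0111110001111101111100011111"  (len 28)
step 25: "111110001111101111100011111"  (len 27)
step 26: "1111000111110111110001111100"  (len 28)
step 27: "11100011111011111000111110001"  (len 29)
step 28: "11000111110111110001111100011111"  (len 32)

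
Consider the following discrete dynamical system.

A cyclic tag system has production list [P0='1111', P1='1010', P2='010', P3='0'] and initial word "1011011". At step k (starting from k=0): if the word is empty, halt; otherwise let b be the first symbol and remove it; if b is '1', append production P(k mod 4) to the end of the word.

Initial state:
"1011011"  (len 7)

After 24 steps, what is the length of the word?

step 0: "1011011"  (len 7)
step 1: "0110111111"  (len 10)
step 2: "110111111"  (len 9)
step 3: "10111111010"  (len 11)
step 4: "01111110100"  (len 11)
step 5: "1111110100"  (len 10)
step 6: "1111101001010"  (len 13)
step 7: "111101001010010"  (len 15)
step 8: "111010010100100"  (len 15)
step 9: "110100101001001111"  (len 18)
step 10: "101001010010011111010"  (len 21)
step 11: "01001010010011111010010"  (len 23)
step 12: "1001010010011111010010"  (len 22)
step 13: "0010100100111110100101111"  (len 25)
step 14: "010100100111110100101111"  (len 24)
step 15: "10100100111110100101111"  (len 23)
step 16: "01001001111101001011110"  (len 23)
step 17: "1001001111101001011110"  (len 22)
step 18: "0010011111010010111101010"  (len 25)
step 19: "010011111010010111101010"  (len 24)
step 20: "10011111010010111101010"  (len 23)
step 21: "00111110100101111010101111"  (len 26)
step 22: "0111110100101111010101111"  (len 25)
step 23: "111110100101111010101111"  (len 24)
step 24: "111101001011110101011110"  (len 24)

24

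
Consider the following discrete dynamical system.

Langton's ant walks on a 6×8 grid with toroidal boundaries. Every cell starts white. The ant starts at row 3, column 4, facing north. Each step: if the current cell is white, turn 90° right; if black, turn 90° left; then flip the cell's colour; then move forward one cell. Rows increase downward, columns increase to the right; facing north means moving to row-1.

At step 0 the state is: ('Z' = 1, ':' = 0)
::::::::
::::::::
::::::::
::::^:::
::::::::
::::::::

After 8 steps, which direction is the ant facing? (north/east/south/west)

0) ::::::::
::::::::
::::::::
::::^:::
::::::::
::::::::
1) ::::::::
::::::::
::::::::
::::Z>::
::::::::
::::::::
2) ::::::::
::::::::
::::::::
::::ZZ::
:::::v::
::::::::
3) ::::::::
::::::::
::::::::
::::ZZ::
::::<Z::
::::::::
4) ::::::::
::::::::
::::::::
::::^Z::
::::ZZ::
::::::::
5) ::::::::
::::::::
::::::::
:::<:Z::
::::ZZ::
::::::::
6) ::::::::
::::::::
:::^::::
:::Z:Z::
::::ZZ::
::::::::
7) ::::::::
::::::::
:::Z>:::
:::Z:Z::
::::ZZ::
::::::::
8) ::::::::
::::::::
:::ZZ:::
:::ZvZ::
::::ZZ::
::::::::

south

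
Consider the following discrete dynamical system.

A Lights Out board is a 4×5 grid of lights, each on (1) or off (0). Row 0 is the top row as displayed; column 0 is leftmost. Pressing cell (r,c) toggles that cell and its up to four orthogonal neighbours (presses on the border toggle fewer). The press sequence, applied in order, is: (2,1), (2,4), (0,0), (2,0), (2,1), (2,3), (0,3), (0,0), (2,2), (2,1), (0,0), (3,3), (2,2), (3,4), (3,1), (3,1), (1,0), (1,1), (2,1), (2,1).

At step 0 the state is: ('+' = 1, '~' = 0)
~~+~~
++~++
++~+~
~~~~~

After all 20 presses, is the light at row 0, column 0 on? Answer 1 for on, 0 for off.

0

0) ~~+~~
++~++
++~+~
~~~~~
1) ~~+~~
+~~++
~~++~
~+~~~
2) ~~+~~
+~~+~
~~+~+
~+~~+
3) +++~~
~~~+~
~~+~+
~+~~+
4) +++~~
+~~+~
+++~+
++~~+
5) +++~~
++~+~
~~~~+
+~~~+
6) +++~~
++~~~
~~++~
+~~++
7) ++~++
++~+~
~~++~
+~~++
8) ~~~++
~+~+~
~~++~
+~~++
9) ~~~++
~+++~
~+~~~
+~+++
10) ~~~++
~~++~
+~+~~
+++++
11) ++~++
+~++~
+~+~~
+++++
12) ++~++
+~++~
+~++~
++~~~
13) ++~++
+~~+~
++~~~
+++~~
14) ++~++
+~~+~
++~~+
+++++
15) ++~++
+~~+~
+~~~+
~~~++
16) ++~++
+~~+~
++~~+
+++++
17) ~+~++
~+~+~
~+~~+
+++++
18) ~~~++
+~++~
~~~~+
+++++
19) ~~~++
++++~
+++~+
+~+++
20) ~~~++
+~++~
~~~~+
+++++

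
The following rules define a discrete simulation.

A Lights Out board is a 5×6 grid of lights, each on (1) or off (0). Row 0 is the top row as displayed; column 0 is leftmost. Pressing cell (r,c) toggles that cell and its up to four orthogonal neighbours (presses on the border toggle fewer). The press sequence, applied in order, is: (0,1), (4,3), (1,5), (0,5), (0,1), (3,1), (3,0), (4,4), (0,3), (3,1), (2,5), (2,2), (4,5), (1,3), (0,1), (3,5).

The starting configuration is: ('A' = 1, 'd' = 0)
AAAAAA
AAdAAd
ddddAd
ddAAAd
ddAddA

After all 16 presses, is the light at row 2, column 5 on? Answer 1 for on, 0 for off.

1

k=0  AAAAAA
AAdAAd
ddddAd
ddAAAd
ddAddA
k=1  dddAAA
AddAAd
ddddAd
ddAAAd
ddAddA
k=2  dddAAA
AddAAd
ddddAd
ddAdAd
dddAAA
k=3  dddAAd
AddAdA
ddddAA
ddAdAd
dddAAA
k=4  dddAdA
AddAdd
ddddAA
ddAdAd
dddAAA
k=5  AAAAdA
AAdAdd
ddddAA
ddAdAd
dddAAA
k=6  AAAAdA
AAdAdd
dAddAA
AAddAd
dAdAAA
k=7  AAAAdA
AAdAdd
AAddAA
ddddAd
AAdAAA
k=8  AAAAdA
AAdAdd
AAddAA
dddddd
AAdddd
k=9  AAddAA
AAdddd
AAddAA
dddddd
AAdddd
k=10  AAddAA
AAdddd
AdddAA
AAAddd
Addddd
k=11  AAddAA
AAdddA
Addddd
AAAddA
Addddd
k=12  AAddAA
AAAddA
AAAAdd
AAdddA
Addddd
k=13  AAddAA
AAAddA
AAAAdd
AAdddd
AdddAA
k=14  AAdAAA
AAdAAA
AAAddd
AAdddd
AdddAA
k=15  ddAAAA
AddAAA
AAAddd
AAdddd
AdddAA
k=16  ddAAAA
AddAAA
AAAddA
AAddAA
AdddAd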